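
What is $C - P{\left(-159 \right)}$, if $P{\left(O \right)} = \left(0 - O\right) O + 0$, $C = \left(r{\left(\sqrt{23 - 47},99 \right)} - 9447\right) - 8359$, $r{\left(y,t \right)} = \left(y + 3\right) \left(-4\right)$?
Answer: $7463 - 8 i \sqrt{6} \approx 7463.0 - 19.596 i$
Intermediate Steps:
$r{\left(y,t \right)} = -12 - 4 y$ ($r{\left(y,t \right)} = \left(3 + y\right) \left(-4\right) = -12 - 4 y$)
$C = -17818 - 8 i \sqrt{6}$ ($C = \left(\left(-12 - 4 \sqrt{23 - 47}\right) - 9447\right) - 8359 = \left(\left(-12 - 4 \sqrt{-24}\right) - 9447\right) - 8359 = \left(\left(-12 - 4 \cdot 2 i \sqrt{6}\right) - 9447\right) - 8359 = \left(\left(-12 - 8 i \sqrt{6}\right) - 9447\right) - 8359 = \left(-9459 - 8 i \sqrt{6}\right) - 8359 = -17818 - 8 i \sqrt{6} \approx -17818.0 - 19.596 i$)
$P{\left(O \right)} = - O^{2}$ ($P{\left(O \right)} = - O O + 0 = - O^{2} + 0 = - O^{2}$)
$C - P{\left(-159 \right)} = \left(-17818 - 8 i \sqrt{6}\right) - - \left(-159\right)^{2} = \left(-17818 - 8 i \sqrt{6}\right) - \left(-1\right) 25281 = \left(-17818 - 8 i \sqrt{6}\right) - -25281 = \left(-17818 - 8 i \sqrt{6}\right) + 25281 = 7463 - 8 i \sqrt{6}$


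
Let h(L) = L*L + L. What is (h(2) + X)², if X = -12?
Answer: 36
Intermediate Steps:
h(L) = L + L² (h(L) = L² + L = L + L²)
(h(2) + X)² = (2*(1 + 2) - 12)² = (2*3 - 12)² = (6 - 12)² = (-6)² = 36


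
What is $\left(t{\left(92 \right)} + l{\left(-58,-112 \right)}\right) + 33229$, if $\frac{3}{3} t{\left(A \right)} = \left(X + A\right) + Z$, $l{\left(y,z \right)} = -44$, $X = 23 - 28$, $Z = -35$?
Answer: $33237$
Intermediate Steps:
$X = -5$
$t{\left(A \right)} = -40 + A$ ($t{\left(A \right)} = \left(-5 + A\right) - 35 = -40 + A$)
$\left(t{\left(92 \right)} + l{\left(-58,-112 \right)}\right) + 33229 = \left(\left(-40 + 92\right) - 44\right) + 33229 = \left(52 - 44\right) + 33229 = 8 + 33229 = 33237$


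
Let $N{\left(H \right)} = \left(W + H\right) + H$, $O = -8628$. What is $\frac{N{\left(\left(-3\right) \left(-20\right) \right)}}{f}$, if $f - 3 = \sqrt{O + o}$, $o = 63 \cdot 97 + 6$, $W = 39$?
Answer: $\frac{53}{280} - \frac{159 i \sqrt{31}}{280} \approx 0.18929 - 3.1617 i$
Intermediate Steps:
$N{\left(H \right)} = 39 + 2 H$ ($N{\left(H \right)} = \left(39 + H\right) + H = 39 + 2 H$)
$o = 6117$ ($o = 6111 + 6 = 6117$)
$f = 3 + 9 i \sqrt{31}$ ($f = 3 + \sqrt{-8628 + 6117} = 3 + \sqrt{-2511} = 3 + 9 i \sqrt{31} \approx 3.0 + 50.11 i$)
$\frac{N{\left(\left(-3\right) \left(-20\right) \right)}}{f} = \frac{39 + 2 \left(\left(-3\right) \left(-20\right)\right)}{3 + 9 i \sqrt{31}} = \frac{39 + 2 \cdot 60}{3 + 9 i \sqrt{31}} = \frac{39 + 120}{3 + 9 i \sqrt{31}} = \frac{159}{3 + 9 i \sqrt{31}}$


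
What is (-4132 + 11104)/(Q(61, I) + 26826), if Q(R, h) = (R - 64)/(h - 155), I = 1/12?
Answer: 2160158/8311595 ≈ 0.25990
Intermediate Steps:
I = 1/12 ≈ 0.083333
Q(R, h) = (-64 + R)/(-155 + h)
(-4132 + 11104)/(Q(61, I) + 26826) = (-4132 + 11104)/((-64 + 61)/(-155 + 1/12) + 26826) = 6972/(-3/(-1859/12) + 26826) = 6972/(-12/1859*(-3) + 26826) = 6972/(36/1859 + 26826) = 6972/(49869570/1859) = 6972*(1859/49869570) = 2160158/8311595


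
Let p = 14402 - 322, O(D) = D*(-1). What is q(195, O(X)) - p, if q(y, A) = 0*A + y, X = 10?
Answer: -13885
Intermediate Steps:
O(D) = -D
q(y, A) = y (q(y, A) = 0 + y = y)
p = 14080
q(195, O(X)) - p = 195 - 1*14080 = 195 - 14080 = -13885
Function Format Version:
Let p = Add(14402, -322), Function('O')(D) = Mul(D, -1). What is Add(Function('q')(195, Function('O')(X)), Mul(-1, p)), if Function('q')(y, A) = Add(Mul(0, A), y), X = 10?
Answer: -13885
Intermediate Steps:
Function('O')(D) = Mul(-1, D)
Function('q')(y, A) = y (Function('q')(y, A) = Add(0, y) = y)
p = 14080
Add(Function('q')(195, Function('O')(X)), Mul(-1, p)) = Add(195, Mul(-1, 14080)) = Add(195, -14080) = -13885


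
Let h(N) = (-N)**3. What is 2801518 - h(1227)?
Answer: 1850085601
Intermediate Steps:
h(N) = -N**3
2801518 - h(1227) = 2801518 - (-1)*1227**3 = 2801518 - (-1)*1847284083 = 2801518 - 1*(-1847284083) = 2801518 + 1847284083 = 1850085601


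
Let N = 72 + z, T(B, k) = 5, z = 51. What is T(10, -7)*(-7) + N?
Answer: 88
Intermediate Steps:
N = 123 (N = 72 + 51 = 123)
T(10, -7)*(-7) + N = 5*(-7) + 123 = -35 + 123 = 88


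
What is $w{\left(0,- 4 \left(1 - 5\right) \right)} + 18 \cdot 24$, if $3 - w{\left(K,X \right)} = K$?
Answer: $435$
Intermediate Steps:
$w{\left(K,X \right)} = 3 - K$
$w{\left(0,- 4 \left(1 - 5\right) \right)} + 18 \cdot 24 = \left(3 - 0\right) + 18 \cdot 24 = \left(3 + 0\right) + 432 = 3 + 432 = 435$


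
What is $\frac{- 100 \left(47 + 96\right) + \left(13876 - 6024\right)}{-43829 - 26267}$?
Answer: $\frac{31}{337} \approx 0.091988$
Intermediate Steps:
$\frac{- 100 \left(47 + 96\right) + \left(13876 - 6024\right)}{-43829 - 26267} = \frac{\left(-100\right) 143 + 7852}{-70096} = \left(-14300 + 7852\right) \left(- \frac{1}{70096}\right) = \left(-6448\right) \left(- \frac{1}{70096}\right) = \frac{31}{337}$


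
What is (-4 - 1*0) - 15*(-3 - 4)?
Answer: 101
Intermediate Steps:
(-4 - 1*0) - 15*(-3 - 4) = (-4 + 0) - 15*(-7) = -4 + 105 = 101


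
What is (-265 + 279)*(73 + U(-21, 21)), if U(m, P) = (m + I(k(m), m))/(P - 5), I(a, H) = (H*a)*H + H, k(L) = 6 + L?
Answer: -38423/8 ≈ -4802.9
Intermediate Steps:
I(a, H) = H + a*H**2 (I(a, H) = a*H**2 + H = H + a*H**2)
U(m, P) = (m + m*(1 + m*(6 + m)))/(-5 + P) (U(m, P) = (m + m*(1 + m*(6 + m)))/(P - 5) = (m + m*(1 + m*(6 + m)))/(-5 + P))
(-265 + 279)*(73 + U(-21, 21)) = (-265 + 279)*(73 - 21*(2 - 21*(6 - 21))/(-5 + 21)) = 14*(73 - 21*(2 - 21*(-15))/16) = 14*(73 - 21*1/16*(2 + 315)) = 14*(73 - 21*1/16*317) = 14*(73 - 6657/16) = 14*(-5489/16) = -38423/8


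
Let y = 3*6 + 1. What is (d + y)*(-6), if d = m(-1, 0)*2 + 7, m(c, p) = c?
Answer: -144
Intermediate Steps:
d = 5 (d = -1*2 + 7 = -2 + 7 = 5)
y = 19 (y = 18 + 1 = 19)
(d + y)*(-6) = (5 + 19)*(-6) = 24*(-6) = -144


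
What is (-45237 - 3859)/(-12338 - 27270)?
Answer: 6137/4951 ≈ 1.2395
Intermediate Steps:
(-45237 - 3859)/(-12338 - 27270) = -49096/(-39608) = -49096*(-1/39608) = 6137/4951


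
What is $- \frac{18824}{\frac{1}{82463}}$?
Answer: $-1552283512$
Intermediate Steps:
$- \frac{18824}{\frac{1}{82463}} = - 18824 \frac{1}{\frac{1}{82463}} = \left(-18824\right) 82463 = -1552283512$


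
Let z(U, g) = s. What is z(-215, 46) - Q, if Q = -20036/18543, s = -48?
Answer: -870028/18543 ≈ -46.919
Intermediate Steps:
z(U, g) = -48
Q = -20036/18543 (Q = -20036*1/18543 = -20036/18543 ≈ -1.0805)
z(-215, 46) - Q = -48 - 1*(-20036/18543) = -48 + 20036/18543 = -870028/18543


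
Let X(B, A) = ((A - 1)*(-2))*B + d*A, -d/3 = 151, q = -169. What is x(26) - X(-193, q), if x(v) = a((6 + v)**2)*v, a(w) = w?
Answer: 15687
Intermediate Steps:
d = -453 (d = -3*151 = -453)
X(B, A) = -453*A + B*(2 - 2*A) (X(B, A) = ((A - 1)*(-2))*B - 453*A = ((-1 + A)*(-2))*B - 453*A = (2 - 2*A)*B - 453*A = B*(2 - 2*A) - 453*A = -453*A + B*(2 - 2*A))
x(v) = v*(6 + v)**2 (x(v) = (6 + v)**2*v = v*(6 + v)**2)
x(26) - X(-193, q) = 26*(6 + 26)**2 - (-453*(-169) + 2*(-193) - 2*(-169)*(-193)) = 26*32**2 - (76557 - 386 - 65234) = 26*1024 - 1*10937 = 26624 - 10937 = 15687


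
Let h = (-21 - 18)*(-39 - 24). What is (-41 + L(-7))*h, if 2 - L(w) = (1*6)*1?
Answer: -110565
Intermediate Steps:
h = 2457 (h = -39*(-63) = 2457)
L(w) = -4 (L(w) = 2 - 1*6 = 2 - 6 = -4)
(-41 + L(-7))*h = (-41 - 4)*2457 = -45*2457 = -110565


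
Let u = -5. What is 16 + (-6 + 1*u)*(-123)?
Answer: 1369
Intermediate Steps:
16 + (-6 + 1*u)*(-123) = 16 + (-6 + 1*(-5))*(-123) = 16 + (-6 - 5)*(-123) = 16 - 11*(-123) = 16 + 1353 = 1369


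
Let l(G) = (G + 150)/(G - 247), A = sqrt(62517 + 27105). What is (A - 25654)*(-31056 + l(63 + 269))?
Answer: 67708037812/85 - 7917834*sqrt(9958)/85 ≈ 7.8727e+8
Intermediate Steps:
A = 3*sqrt(9958) (A = sqrt(89622) = 3*sqrt(9958) ≈ 299.37)
l(G) = (150 + G)/(-247 + G)
(A - 25654)*(-31056 + l(63 + 269)) = (3*sqrt(9958) - 25654)*(-31056 + (150 + (63 + 269))/(-247 + (63 + 269))) = (-25654 + 3*sqrt(9958))*(-31056 + (150 + 332)/(-247 + 332)) = (-25654 + 3*sqrt(9958))*(-31056 + 482/85) = (-25654 + 3*sqrt(9958))*(-2639278/85) = 67708037812/85 - 7917834*sqrt(9958)/85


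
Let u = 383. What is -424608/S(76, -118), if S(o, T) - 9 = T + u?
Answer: -212304/137 ≈ -1549.7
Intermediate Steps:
S(o, T) = 392 + T (S(o, T) = 9 + (T + 383) = 9 + (383 + T) = 392 + T)
-424608/S(76, -118) = -424608/(392 - 118) = -424608/274 = -424608*1/274 = -212304/137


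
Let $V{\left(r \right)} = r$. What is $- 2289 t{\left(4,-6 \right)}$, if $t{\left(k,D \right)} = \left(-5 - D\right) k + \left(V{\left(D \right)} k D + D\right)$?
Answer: $-325038$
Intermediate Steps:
$t{\left(k,D \right)} = D + k D^{2} + k \left(-5 - D\right)$ ($t{\left(k,D \right)} = \left(-5 - D\right) k + \left(D k D + D\right) = k \left(-5 - D\right) + \left(k D^{2} + D\right) = k \left(-5 - D\right) + \left(D + k D^{2}\right) = D + k D^{2} + k \left(-5 - D\right)$)
$- 2289 t{\left(4,-6 \right)} = - 2289 \left(-6 - 20 + 4 \left(-6\right)^{2} - \left(-6\right) 4\right) = - 2289 \left(-6 - 20 + 4 \cdot 36 + 24\right) = - 2289 \left(-6 - 20 + 144 + 24\right) = \left(-2289\right) 142 = -325038$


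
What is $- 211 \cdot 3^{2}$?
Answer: $-1899$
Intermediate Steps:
$- 211 \cdot 3^{2} = \left(-211\right) 9 = -1899$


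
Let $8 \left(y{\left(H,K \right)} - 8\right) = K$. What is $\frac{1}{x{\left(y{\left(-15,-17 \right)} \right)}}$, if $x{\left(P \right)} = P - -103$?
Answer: $\frac{8}{871} \approx 0.0091848$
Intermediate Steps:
$y{\left(H,K \right)} = 8 + \frac{K}{8}$
$x{\left(P \right)} = 103 + P$ ($x{\left(P \right)} = P + 103 = 103 + P$)
$\frac{1}{x{\left(y{\left(-15,-17 \right)} \right)}} = \frac{1}{103 + \left(8 + \frac{1}{8} \left(-17\right)\right)} = \frac{1}{103 + \left(8 - \frac{17}{8}\right)} = \frac{1}{103 + \frac{47}{8}} = \frac{1}{\frac{871}{8}} = \frac{8}{871}$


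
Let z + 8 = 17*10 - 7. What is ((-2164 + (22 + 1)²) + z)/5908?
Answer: -370/1477 ≈ -0.25051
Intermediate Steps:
z = 155 (z = -8 + (17*10 - 7) = -8 + (170 - 7) = -8 + 163 = 155)
((-2164 + (22 + 1)²) + z)/5908 = ((-2164 + (22 + 1)²) + 155)/5908 = ((-2164 + 23²) + 155)*(1/5908) = ((-2164 + 529) + 155)*(1/5908) = (-1635 + 155)*(1/5908) = -1480*1/5908 = -370/1477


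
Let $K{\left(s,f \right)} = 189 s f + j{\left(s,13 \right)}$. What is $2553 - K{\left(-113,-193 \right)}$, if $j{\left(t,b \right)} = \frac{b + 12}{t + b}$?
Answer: $- \frac{16477391}{4} \approx -4.1193 \cdot 10^{6}$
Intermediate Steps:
$j{\left(t,b \right)} = \frac{12 + b}{b + t}$
$K{\left(s,f \right)} = \frac{25}{13 + s} + 189 f s$ ($K{\left(s,f \right)} = 189 s f + \frac{12 + 13}{13 + s} = 189 f s + \frac{1}{13 + s} 25 = 189 f s + \frac{25}{13 + s} = \frac{25}{13 + s} + 189 f s$)
$2553 - K{\left(-113,-193 \right)} = 2553 - \frac{25 + 189 \left(-193\right) \left(-113\right) \left(13 - 113\right)}{13 - 113} = 2553 - \frac{25 + 189 \left(-193\right) \left(-113\right) \left(-100\right)}{-100} = 2553 - - \frac{25 - 412190100}{100} = 2553 - \left(- \frac{1}{100}\right) \left(-412190075\right) = 2553 - \frac{16487603}{4} = - \frac{16477391}{4}$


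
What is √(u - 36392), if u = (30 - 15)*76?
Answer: 2*I*√8813 ≈ 187.76*I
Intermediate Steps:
u = 1140 (u = 15*76 = 1140)
√(u - 36392) = √(1140 - 36392) = √(-35252) = 2*I*√8813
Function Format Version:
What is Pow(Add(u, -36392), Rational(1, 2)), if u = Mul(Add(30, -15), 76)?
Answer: Mul(2, I, Pow(8813, Rational(1, 2))) ≈ Mul(187.76, I)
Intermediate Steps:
u = 1140 (u = Mul(15, 76) = 1140)
Pow(Add(u, -36392), Rational(1, 2)) = Pow(Add(1140, -36392), Rational(1, 2)) = Pow(-35252, Rational(1, 2)) = Mul(2, I, Pow(8813, Rational(1, 2)))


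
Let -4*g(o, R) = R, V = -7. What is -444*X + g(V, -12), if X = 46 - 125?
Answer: 35079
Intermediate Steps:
g(o, R) = -R/4
X = -79
-444*X + g(V, -12) = -444*(-79) - ¼*(-12) = 35076 + 3 = 35079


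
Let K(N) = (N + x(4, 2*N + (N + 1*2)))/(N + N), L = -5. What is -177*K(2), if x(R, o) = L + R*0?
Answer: 531/4 ≈ 132.75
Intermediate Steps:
x(R, o) = -5 (x(R, o) = -5 + R*0 = -5 + 0 = -5)
K(N) = (-5 + N)/(2*N) (K(N) = (N - 5)/(N + N) = (-5 + N)/((2*N)) = (-5 + N)*(1/(2*N)) = (-5 + N)/(2*N))
-177*K(2) = -177*(-5 + 2)/(2*2) = -177*(-3)/(2*2) = -177*(-3/4) = 531/4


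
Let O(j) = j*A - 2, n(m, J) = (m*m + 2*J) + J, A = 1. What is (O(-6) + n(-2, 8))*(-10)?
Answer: -200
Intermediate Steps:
n(m, J) = m**2 + 3*J (n(m, J) = (m**2 + 2*J) + J = m**2 + 3*J)
O(j) = -2 + j (O(j) = j*1 - 2 = j - 2 = -2 + j)
(O(-6) + n(-2, 8))*(-10) = ((-2 - 6) + ((-2)**2 + 3*8))*(-10) = (-8 + (4 + 24))*(-10) = (-8 + 28)*(-10) = 20*(-10) = -200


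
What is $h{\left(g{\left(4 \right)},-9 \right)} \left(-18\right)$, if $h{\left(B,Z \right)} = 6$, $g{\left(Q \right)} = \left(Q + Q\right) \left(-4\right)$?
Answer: $-108$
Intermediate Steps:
$g{\left(Q \right)} = - 8 Q$ ($g{\left(Q \right)} = 2 Q \left(-4\right) = - 8 Q$)
$h{\left(g{\left(4 \right)},-9 \right)} \left(-18\right) = 6 \left(-18\right) = -108$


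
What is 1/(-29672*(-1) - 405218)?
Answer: -1/375546 ≈ -2.6628e-6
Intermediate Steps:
1/(-29672*(-1) - 405218) = 1/(29672 - 405218) = 1/(-375546) = -1/375546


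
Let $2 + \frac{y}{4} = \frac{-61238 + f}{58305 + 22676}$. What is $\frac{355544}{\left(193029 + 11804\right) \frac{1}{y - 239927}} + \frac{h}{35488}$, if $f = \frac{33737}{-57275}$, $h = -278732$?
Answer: $- \frac{3510511419196538644831989}{8428876530056677400} \approx -4.1649 \cdot 10^{5}$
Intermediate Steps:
$f = - \frac{33737}{57275}$ ($f = 33737 \left(- \frac{1}{57275}\right) = - \frac{33737}{57275} \approx -0.58904$)
$y = - \frac{51135254948}{4638186775}$ ($y = -8 + 4 \frac{-61238 - \frac{33737}{57275}}{58305 + 22676} = -8 + 4 \left(- \frac{3507440187}{57275 \cdot 80981}\right) = -8 + 4 \left(\left(- \frac{3507440187}{57275}\right) \frac{1}{80981}\right) = -8 + 4 \left(- \frac{3507440187}{4638186775}\right) = -8 - \frac{14029760748}{4638186775} = - \frac{51135254948}{4638186775} \approx -11.025$)
$\frac{355544}{\left(193029 + 11804\right) \frac{1}{y - 239927}} + \frac{h}{35488} = \frac{355544}{\left(193029 + 11804\right) \frac{1}{- \frac{51135254948}{4638186775} - 239927}} - \frac{278732}{35488} = \frac{355544}{204833 \frac{1}{- \frac{1112877373620373}{4638186775}}} - \frac{69683}{8872} = \frac{355544}{204833 \left(- \frac{4638186775}{1112877373620373}\right)} - \frac{69683}{8872} = \frac{355544}{- \frac{950053711683575}{1112877373620373}} - \frac{69683}{8872} = 355544 \left(- \frac{1112877373620373}{950053711683575}\right) - \frac{69683}{8872} = - \frac{395676872926481897912}{950053711683575} - \frac{69683}{8872} = - \frac{3510511419196538644831989}{8428876530056677400}$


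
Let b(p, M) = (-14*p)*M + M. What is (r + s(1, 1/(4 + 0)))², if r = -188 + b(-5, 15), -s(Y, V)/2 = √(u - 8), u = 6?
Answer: 769121 - 3508*I*√2 ≈ 7.6912e+5 - 4961.1*I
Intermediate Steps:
b(p, M) = M - 14*M*p (b(p, M) = -14*M*p + M = M - 14*M*p)
s(Y, V) = -2*I*√2 (s(Y, V) = -2*√(6 - 8) = -2*I*√2)
r = 877 (r = -188 + 15*(1 - 14*(-5)) = -188 + 15*(1 + 70) = -188 + 15*71 = -188 + 1065 = 877)
(r + s(1, 1/(4 + 0)))² = (877 - 2*I*√2)²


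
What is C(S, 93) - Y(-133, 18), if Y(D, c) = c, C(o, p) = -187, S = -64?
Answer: -205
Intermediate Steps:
C(S, 93) - Y(-133, 18) = -187 - 1*18 = -187 - 18 = -205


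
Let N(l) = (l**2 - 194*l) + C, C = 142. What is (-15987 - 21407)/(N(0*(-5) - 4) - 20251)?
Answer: 37394/19317 ≈ 1.9358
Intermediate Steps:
N(l) = 142 + l**2 - 194*l (N(l) = (l**2 - 194*l) + 142 = 142 + l**2 - 194*l)
(-15987 - 21407)/(N(0*(-5) - 4) - 20251) = (-15987 - 21407)/((142 + (0*(-5) - 4)**2 - 194*(0*(-5) - 4)) - 20251) = -37394/((142 + (0 - 4)**2 - 194*(0 - 4)) - 20251) = -37394/((142 + (-4)**2 - 194*(-4)) - 20251) = -37394/((142 + 16 + 776) - 20251) = -37394/(934 - 20251) = -37394/(-19317) = -37394*(-1/19317) = 37394/19317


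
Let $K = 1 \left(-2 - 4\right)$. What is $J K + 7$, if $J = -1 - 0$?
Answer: $13$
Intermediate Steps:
$K = -6$ ($K = 1 \left(-6\right) = -6$)
$J = -1$ ($J = -1 + 0 = -1$)
$J K + 7 = \left(-1\right) \left(-6\right) + 7 = 6 + 7 = 13$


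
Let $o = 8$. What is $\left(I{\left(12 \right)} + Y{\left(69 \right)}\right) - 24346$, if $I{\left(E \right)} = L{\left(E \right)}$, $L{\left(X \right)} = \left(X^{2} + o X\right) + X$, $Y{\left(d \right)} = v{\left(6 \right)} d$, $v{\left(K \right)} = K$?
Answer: $-23680$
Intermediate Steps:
$Y{\left(d \right)} = 6 d$
$L{\left(X \right)} = X^{2} + 9 X$ ($L{\left(X \right)} = \left(X^{2} + 8 X\right) + X = X^{2} + 9 X$)
$I{\left(E \right)} = E \left(9 + E\right)$
$\left(I{\left(12 \right)} + Y{\left(69 \right)}\right) - 24346 = \left(12 \left(9 + 12\right) + 6 \cdot 69\right) - 24346 = \left(12 \cdot 21 + 414\right) - 24346 = \left(252 + 414\right) - 24346 = 666 - 24346 = -23680$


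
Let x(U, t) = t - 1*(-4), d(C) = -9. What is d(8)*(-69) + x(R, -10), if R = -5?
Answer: 615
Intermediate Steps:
x(U, t) = 4 + t (x(U, t) = t + 4 = 4 + t)
d(8)*(-69) + x(R, -10) = -9*(-69) + (4 - 10) = 621 - 6 = 615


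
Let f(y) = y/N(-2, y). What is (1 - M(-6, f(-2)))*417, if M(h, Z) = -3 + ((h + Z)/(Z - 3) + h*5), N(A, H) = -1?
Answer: 12510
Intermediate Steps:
f(y) = -y (f(y) = y/(-1) = y*(-1) = -y)
M(h, Z) = -3 + 5*h + (Z + h)/(-3 + Z) (M(h, Z) = -3 + ((Z + h)/(-3 + Z) + 5*h) = -3 + (5*h + (Z + h)/(-3 + Z)) = -3 + 5*h + (Z + h)/(-3 + Z))
(1 - M(-6, f(-2)))*417 = (1 - (9 - 14*(-6) - (-2)*(-2) + 5*(-1*(-2))*(-6))/(-3 - 1*(-2)))*417 = (1 - (9 + 84 - 2*2 + 5*2*(-6))/(-3 + 2))*417 = (1 - (9 + 84 - 4 - 60)/(-1))*417 = (1 - (-1)*29)*417 = (1 - 1*(-29))*417 = (1 + 29)*417 = 30*417 = 12510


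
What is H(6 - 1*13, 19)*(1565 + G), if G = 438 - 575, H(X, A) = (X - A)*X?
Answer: 259896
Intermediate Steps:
H(X, A) = X*(X - A)
G = -137
H(6 - 1*13, 19)*(1565 + G) = ((6 - 1*13)*((6 - 1*13) - 1*19))*(1565 - 137) = ((6 - 13)*((6 - 13) - 19))*1428 = -7*(-7 - 19)*1428 = -7*(-26)*1428 = 182*1428 = 259896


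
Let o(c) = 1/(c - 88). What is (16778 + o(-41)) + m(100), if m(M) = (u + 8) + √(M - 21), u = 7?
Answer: 2166296/129 + √79 ≈ 16802.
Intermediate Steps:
m(M) = 15 + √(-21 + M) (m(M) = (7 + 8) + √(M - 21) = 15 + √(-21 + M))
o(c) = 1/(-88 + c)
(16778 + o(-41)) + m(100) = (16778 + 1/(-88 - 41)) + (15 + √(-21 + 100)) = (16778 + 1/(-129)) + (15 + √79) = (16778 - 1/129) + (15 + √79) = 2164361/129 + (15 + √79) = 2166296/129 + √79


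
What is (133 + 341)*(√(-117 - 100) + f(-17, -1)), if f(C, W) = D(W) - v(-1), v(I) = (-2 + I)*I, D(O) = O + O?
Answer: -2370 + 474*I*√217 ≈ -2370.0 + 6982.5*I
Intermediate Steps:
D(O) = 2*O
v(I) = I*(-2 + I)
f(C, W) = -3 + 2*W (f(C, W) = 2*W - (-1)*(-2 - 1) = 2*W - (-1)*(-3) = 2*W - 1*3 = 2*W - 3 = -3 + 2*W)
(133 + 341)*(√(-117 - 100) + f(-17, -1)) = (133 + 341)*(√(-117 - 100) + (-3 + 2*(-1))) = 474*(√(-217) + (-3 - 2)) = 474*(I*√217 - 5) = 474*(-5 + I*√217) = -2370 + 474*I*√217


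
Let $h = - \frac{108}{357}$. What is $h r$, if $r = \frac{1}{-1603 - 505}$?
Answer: $\frac{9}{62713} \approx 0.00014351$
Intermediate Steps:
$r = - \frac{1}{2108}$ ($r = \frac{1}{-2108} = - \frac{1}{2108} \approx -0.00047438$)
$h = - \frac{36}{119}$ ($h = \left(-108\right) \frac{1}{357} = - \frac{36}{119} \approx -0.30252$)
$h r = \left(- \frac{36}{119}\right) \left(- \frac{1}{2108}\right) = \frac{9}{62713}$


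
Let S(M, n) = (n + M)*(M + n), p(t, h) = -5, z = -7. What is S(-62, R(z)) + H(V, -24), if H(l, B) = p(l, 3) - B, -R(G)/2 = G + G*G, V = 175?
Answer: 21335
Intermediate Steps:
R(G) = -2*G - 2*G² (R(G) = -2*(G + G*G) = -2*(G + G²) = -2*G - 2*G²)
S(M, n) = (M + n)² (S(M, n) = (M + n)*(M + n) = (M + n)²)
H(l, B) = -5 - B
S(-62, R(z)) + H(V, -24) = (-62 - 2*(-7)*(1 - 7))² + (-5 - 1*(-24)) = (-62 - 2*(-7)*(-6))² + (-5 + 24) = (-62 - 84)² + 19 = (-146)² + 19 = 21316 + 19 = 21335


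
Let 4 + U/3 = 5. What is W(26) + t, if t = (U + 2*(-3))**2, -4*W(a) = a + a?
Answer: -4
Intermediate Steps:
U = 3 (U = -12 + 3*5 = -12 + 15 = 3)
W(a) = -a/2 (W(a) = -(a + a)/4 = -a/2)
t = 9 (t = (3 + 2*(-3))**2 = (3 - 6)**2 = (-3)**2 = 9)
W(26) + t = -1/2*26 + 9 = -13 + 9 = -4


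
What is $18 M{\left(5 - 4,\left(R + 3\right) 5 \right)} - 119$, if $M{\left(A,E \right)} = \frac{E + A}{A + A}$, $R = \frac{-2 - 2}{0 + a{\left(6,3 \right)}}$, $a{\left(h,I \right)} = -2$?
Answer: $115$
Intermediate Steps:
$R = 2$ ($R = \frac{-2 - 2}{0 - 2} = - \frac{4}{-2} = \left(-4\right) \left(- \frac{1}{2}\right) = 2$)
$M{\left(A,E \right)} = \frac{A + E}{2 A}$
$18 M{\left(5 - 4,\left(R + 3\right) 5 \right)} - 119 = 18 \frac{\left(5 - 4\right) + \left(2 + 3\right) 5}{2 \left(5 - 4\right)} - 119 = 18 \frac{1 + 5 \cdot 5}{2 \cdot 1} - 119 = 18 \cdot \frac{1}{2} \cdot 1 \left(1 + 25\right) - 119 = 18 \cdot \frac{1}{2} \cdot 1 \cdot 26 - 119 = 18 \cdot 13 - 119 = 234 - 119 = 115$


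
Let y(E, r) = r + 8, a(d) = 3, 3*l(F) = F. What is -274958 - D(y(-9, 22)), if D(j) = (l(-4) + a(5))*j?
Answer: -275008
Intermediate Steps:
l(F) = F/3
y(E, r) = 8 + r
D(j) = 5*j/3 (D(j) = ((1/3)*(-4) + 3)*j = (-4/3 + 3)*j = 5*j/3)
-274958 - D(y(-9, 22)) = -274958 - 5*(8 + 22)/3 = -274958 - 5*30/3 = -274958 - 1*50 = -274958 - 50 = -275008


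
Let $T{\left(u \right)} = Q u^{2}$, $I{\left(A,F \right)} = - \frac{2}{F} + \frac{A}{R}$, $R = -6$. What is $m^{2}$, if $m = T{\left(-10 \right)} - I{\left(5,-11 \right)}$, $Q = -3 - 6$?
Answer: $\frac{3523253449}{4356} \approx 8.0883 \cdot 10^{5}$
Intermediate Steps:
$I{\left(A,F \right)} = - \frac{2}{F} - \frac{A}{6}$ ($I{\left(A,F \right)} = - \frac{2}{F} + \frac{A}{-6} = - \frac{2}{F} + A \left(- \frac{1}{6}\right) = - \frac{2}{F} - \frac{A}{6}$)
$Q = -9$ ($Q = -3 - 6 = -9$)
$T{\left(u \right)} = - 9 u^{2}$
$m = - \frac{59357}{66}$ ($m = - 9 \left(-10\right)^{2} - \left(- \frac{2}{-11} - \frac{5}{6}\right) = \left(-9\right) 100 - \left(\left(-2\right) \left(- \frac{1}{11}\right) - \frac{5}{6}\right) = -900 - \left(\frac{2}{11} - \frac{5}{6}\right) = -900 - - \frac{43}{66} = -900 + \frac{43}{66} = - \frac{59357}{66} \approx -899.35$)
$m^{2} = \left(- \frac{59357}{66}\right)^{2} = \frac{3523253449}{4356}$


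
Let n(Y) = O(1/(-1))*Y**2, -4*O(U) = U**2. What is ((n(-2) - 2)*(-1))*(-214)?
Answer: -642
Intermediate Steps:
O(U) = -U**2/4
n(Y) = -Y**2/4 (n(Y) = (-(1/(-1))**2/4)*Y**2 = (-1/4*(-1)**2)*Y**2 = (-1/4*1)*Y**2 = -Y**2/4)
((n(-2) - 2)*(-1))*(-214) = ((-1/4*(-2)**2 - 2)*(-1))*(-214) = ((-1/4*4 - 2)*(-1))*(-214) = ((-1 - 2)*(-1))*(-214) = -3*(-1)*(-214) = 3*(-214) = -642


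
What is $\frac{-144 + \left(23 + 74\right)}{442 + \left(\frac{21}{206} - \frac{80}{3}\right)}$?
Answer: $- \frac{29046}{256739} \approx -0.11313$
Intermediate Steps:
$\frac{-144 + \left(23 + 74\right)}{442 + \left(\frac{21}{206} - \frac{80}{3}\right)} = \frac{-144 + 97}{442 + \left(21 \cdot \frac{1}{206} - \frac{80}{3}\right)} = - \frac{47}{442 + \left(\frac{21}{206} - \frac{80}{3}\right)} = - \frac{47}{442 - \frac{16417}{618}} = - \frac{47}{\frac{256739}{618}} = \left(-47\right) \frac{618}{256739} = - \frac{29046}{256739}$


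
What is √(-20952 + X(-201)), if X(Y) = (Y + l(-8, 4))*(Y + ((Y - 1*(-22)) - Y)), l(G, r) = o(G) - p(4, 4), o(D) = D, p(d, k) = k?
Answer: 5*√687 ≈ 131.05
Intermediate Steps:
l(G, r) = -4 + G (l(G, r) = G - 1*4 = G - 4 = -4 + G)
X(Y) = (-12 + Y)*(22 + Y) (X(Y) = (Y + (-4 - 8))*(Y + ((Y - 1*(-22)) - Y)) = (Y - 12)*(Y + ((Y + 22) - Y)) = (-12 + Y)*(Y + ((22 + Y) - Y)) = (-12 + Y)*(Y + 22) = (-12 + Y)*(22 + Y))
√(-20952 + X(-201)) = √(-20952 + (-264 + (-201)² + 10*(-201))) = √(-20952 + (-264 + 40401 - 2010)) = √(-20952 + 38127) = √17175 = 5*√687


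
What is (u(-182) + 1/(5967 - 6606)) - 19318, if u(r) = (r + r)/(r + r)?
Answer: -12343564/639 ≈ -19317.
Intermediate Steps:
u(r) = 1 (u(r) = (2*r)/((2*r)) = (2*r)*(1/(2*r)) = 1)
(u(-182) + 1/(5967 - 6606)) - 19318 = (1 + 1/(5967 - 6606)) - 19318 = (1 + 1/(-639)) - 19318 = (1 - 1/639) - 19318 = 638/639 - 19318 = -12343564/639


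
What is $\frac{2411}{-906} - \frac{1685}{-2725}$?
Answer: $- \frac{1008673}{493770} \approx -2.0428$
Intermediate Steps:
$\frac{2411}{-906} - \frac{1685}{-2725} = 2411 \left(- \frac{1}{906}\right) - - \frac{337}{545} = - \frac{2411}{906} + \frac{337}{545} = - \frac{1008673}{493770}$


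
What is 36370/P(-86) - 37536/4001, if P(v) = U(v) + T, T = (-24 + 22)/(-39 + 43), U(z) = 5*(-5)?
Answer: -292947076/204051 ≈ -1435.7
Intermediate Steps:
U(z) = -25
T = -½ (T = -2/4 = -2*¼ = -½ ≈ -0.50000)
P(v) = -51/2 (P(v) = -25 - ½ = -51/2)
36370/P(-86) - 37536/4001 = 36370/(-51/2) - 37536/4001 = 36370*(-2/51) - 37536*1/4001 = -72740/51 - 37536/4001 = -292947076/204051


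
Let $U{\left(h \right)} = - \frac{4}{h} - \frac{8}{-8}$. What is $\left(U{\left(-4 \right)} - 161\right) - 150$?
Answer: $-309$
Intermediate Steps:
$U{\left(h \right)} = 1 - \frac{4}{h}$ ($U{\left(h \right)} = - \frac{4}{h} - -1 = - \frac{4}{h} + 1 = 1 - \frac{4}{h}$)
$\left(U{\left(-4 \right)} - 161\right) - 150 = \left(\frac{-4 - 4}{-4} - 161\right) - 150 = \left(\left(- \frac{1}{4}\right) \left(-8\right) - 161\right) - 150 = \left(2 - 161\right) - 150 = -159 - 150 = -309$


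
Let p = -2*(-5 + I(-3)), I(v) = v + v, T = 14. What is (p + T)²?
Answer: 1296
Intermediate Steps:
I(v) = 2*v
p = 22 (p = -2*(-5 + 2*(-3)) = -2*(-5 - 6) = -2*(-11) = 22)
(p + T)² = (22 + 14)² = 36² = 1296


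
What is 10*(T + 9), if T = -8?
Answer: 10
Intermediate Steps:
10*(T + 9) = 10*(-8 + 9) = 10*1 = 10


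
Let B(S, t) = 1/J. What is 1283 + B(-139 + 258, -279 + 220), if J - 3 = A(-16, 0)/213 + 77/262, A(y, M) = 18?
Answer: 80648737/62845 ≈ 1283.3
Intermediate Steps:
J = 62845/18602 (J = 3 + (18/213 + 77/262) = 3 + (18*(1/213) + 77*(1/262)) = 3 + (6/71 + 77/262) = 3 + 7039/18602 = 62845/18602 ≈ 3.3784)
B(S, t) = 18602/62845 (B(S, t) = 1/(62845/18602) = 18602/62845)
1283 + B(-139 + 258, -279 + 220) = 1283 + 18602/62845 = 80648737/62845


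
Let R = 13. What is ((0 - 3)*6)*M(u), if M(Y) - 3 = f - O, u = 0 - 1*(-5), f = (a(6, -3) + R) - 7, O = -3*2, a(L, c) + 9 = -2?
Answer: -72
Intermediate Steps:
a(L, c) = -11 (a(L, c) = -9 - 2 = -11)
O = -6
f = -5 (f = (-11 + 13) - 7 = 2 - 7 = -5)
u = 5 (u = 0 + 5 = 5)
M(Y) = 4 (M(Y) = 3 + (-5 - 1*(-6)) = 3 + (-5 + 6) = 3 + 1 = 4)
((0 - 3)*6)*M(u) = ((0 - 3)*6)*4 = -3*6*4 = -18*4 = -72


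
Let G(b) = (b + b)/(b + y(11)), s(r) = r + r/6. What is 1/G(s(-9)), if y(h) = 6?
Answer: 3/14 ≈ 0.21429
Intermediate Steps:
s(r) = 7*r/6 (s(r) = r + r*(⅙) = r + r/6 = 7*r/6)
G(b) = 2*b/(6 + b) (G(b) = (b + b)/(b + 6) = (2*b)/(6 + b) = 2*b/(6 + b))
1/G(s(-9)) = 1/(2*((7/6)*(-9))/(6 + (7/6)*(-9))) = 1/(2*(-21/2)/(6 - 21/2)) = 1/(2*(-21/2)/(-9/2)) = 1/(2*(-21/2)*(-2/9)) = 1/(14/3) = 3/14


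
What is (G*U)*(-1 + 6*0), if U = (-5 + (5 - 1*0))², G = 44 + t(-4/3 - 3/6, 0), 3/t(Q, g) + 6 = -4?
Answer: 0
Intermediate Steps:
t(Q, g) = -3/10 (t(Q, g) = 3/(-6 - 4) = 3/(-10) = 3*(-⅒) = -3/10)
G = 437/10 (G = 44 - 3/10 = 437/10 ≈ 43.700)
U = 0 (U = (-5 + (5 + 0))² = (-5 + 5)² = 0² = 0)
(G*U)*(-1 + 6*0) = ((437/10)*0)*(-1 + 6*0) = 0*(-1 + 0) = 0*(-1) = 0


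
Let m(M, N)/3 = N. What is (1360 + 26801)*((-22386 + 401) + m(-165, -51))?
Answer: -623428218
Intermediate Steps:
m(M, N) = 3*N
(1360 + 26801)*((-22386 + 401) + m(-165, -51)) = (1360 + 26801)*((-22386 + 401) + 3*(-51)) = 28161*(-21985 - 153) = 28161*(-22138) = -623428218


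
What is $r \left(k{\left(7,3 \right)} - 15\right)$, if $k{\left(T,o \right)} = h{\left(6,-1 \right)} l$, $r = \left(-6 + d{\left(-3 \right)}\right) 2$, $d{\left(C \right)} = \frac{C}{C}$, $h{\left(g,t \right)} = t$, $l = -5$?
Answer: $100$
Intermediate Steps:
$d{\left(C \right)} = 1$
$r = -10$ ($r = \left(-6 + 1\right) 2 = \left(-5\right) 2 = -10$)
$k{\left(T,o \right)} = 5$ ($k{\left(T,o \right)} = \left(-1\right) \left(-5\right) = 5$)
$r \left(k{\left(7,3 \right)} - 15\right) = - 10 \left(5 - 15\right) = \left(-10\right) \left(-10\right) = 100$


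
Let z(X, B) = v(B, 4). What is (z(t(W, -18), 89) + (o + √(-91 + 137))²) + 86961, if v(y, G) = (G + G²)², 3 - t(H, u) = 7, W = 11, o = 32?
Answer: 88431 + 64*√46 ≈ 88865.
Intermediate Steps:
t(H, u) = -4 (t(H, u) = 3 - 1*7 = 3 - 7 = -4)
z(X, B) = 400 (z(X, B) = 4²*(1 + 4)² = 16*5² = 16*25 = 400)
(z(t(W, -18), 89) + (o + √(-91 + 137))²) + 86961 = (400 + (32 + √(-91 + 137))²) + 86961 = (400 + (32 + √46)²) + 86961 = 87361 + (32 + √46)²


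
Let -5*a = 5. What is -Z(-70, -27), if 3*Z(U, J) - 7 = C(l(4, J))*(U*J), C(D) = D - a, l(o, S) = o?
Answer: -9457/3 ≈ -3152.3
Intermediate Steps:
a = -1 (a = -1/5*5 = -1)
C(D) = 1 + D (C(D) = D - 1*(-1) = D + 1 = 1 + D)
Z(U, J) = 7/3 + 5*J*U/3 (Z(U, J) = 7/3 + ((1 + 4)*(U*J))/3 = 7/3 + (5*(J*U))/3 = 7/3 + (5*J*U)/3 = 7/3 + 5*J*U/3)
-Z(-70, -27) = -(7/3 + (5/3)*(-27)*(-70)) = -(7/3 + 3150) = -1*9457/3 = -9457/3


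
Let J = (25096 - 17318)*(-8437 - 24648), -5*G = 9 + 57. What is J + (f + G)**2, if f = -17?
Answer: -6433355449/25 ≈ -2.5733e+8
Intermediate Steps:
G = -66/5 (G = -(9 + 57)/5 = -1/5*66 = -66/5 ≈ -13.200)
J = -257335130 (J = 7778*(-33085) = -257335130)
J + (f + G)**2 = -257335130 + (-17 - 66/5)**2 = -257335130 + (-151/5)**2 = -257335130 + 22801/25 = -6433355449/25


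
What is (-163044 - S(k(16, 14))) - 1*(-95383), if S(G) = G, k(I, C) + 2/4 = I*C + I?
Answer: -135801/2 ≈ -67901.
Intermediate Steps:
k(I, C) = -1/2 + I + C*I (k(I, C) = -1/2 + (I*C + I) = -1/2 + (C*I + I) = -1/2 + (I + C*I) = -1/2 + I + C*I)
(-163044 - S(k(16, 14))) - 1*(-95383) = (-163044 - (-1/2 + 16 + 14*16)) - 1*(-95383) = (-163044 - (-1/2 + 16 + 224)) + 95383 = (-163044 - 1*479/2) + 95383 = (-163044 - 479/2) + 95383 = -326567/2 + 95383 = -135801/2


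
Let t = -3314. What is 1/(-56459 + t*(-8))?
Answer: -1/29947 ≈ -3.3392e-5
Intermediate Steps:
1/(-56459 + t*(-8)) = 1/(-56459 - 3314*(-8)) = 1/(-56459 + 26512) = 1/(-29947) = -1/29947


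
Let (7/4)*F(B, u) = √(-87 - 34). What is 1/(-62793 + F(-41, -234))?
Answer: -3076857/193205083537 - 308*I/193205083537 ≈ -1.5925e-5 - 1.5942e-9*I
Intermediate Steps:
F(B, u) = 44*I/7 (F(B, u) = 4*√(-87 - 34)/7 = 4*√(-121)/7 = 4*(11*I)/7 = 44*I/7)
1/(-62793 + F(-41, -234)) = 1/(-62793 + 44*I/7) = 49*(-62793 - 44*I/7)/193205083537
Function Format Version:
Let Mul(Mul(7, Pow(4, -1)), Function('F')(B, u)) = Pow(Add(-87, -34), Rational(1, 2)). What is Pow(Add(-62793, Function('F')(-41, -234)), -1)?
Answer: Add(Rational(-3076857, 193205083537), Mul(Rational(-308, 193205083537), I)) ≈ Add(-1.5925e-5, Mul(-1.5942e-9, I))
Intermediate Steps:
Function('F')(B, u) = Mul(Rational(44, 7), I) (Function('F')(B, u) = Mul(Rational(4, 7), Pow(Add(-87, -34), Rational(1, 2))) = Mul(Rational(4, 7), Pow(-121, Rational(1, 2))) = Mul(Rational(4, 7), Mul(11, I)) = Mul(Rational(44, 7), I))
Pow(Add(-62793, Function('F')(-41, -234)), -1) = Pow(Add(-62793, Mul(Rational(44, 7), I)), -1) = Mul(Rational(49, 193205083537), Add(-62793, Mul(Rational(-44, 7), I)))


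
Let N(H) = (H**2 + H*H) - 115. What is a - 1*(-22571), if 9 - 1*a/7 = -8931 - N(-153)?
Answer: 412072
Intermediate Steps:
N(H) = -115 + 2*H**2 (N(H) = (H**2 + H**2) - 115 = 2*H**2 - 115 = -115 + 2*H**2)
a = 389501 (a = 63 - 7*(-8931 - (-115 + 2*(-153)**2)) = 63 - 7*(-8931 - (-115 + 2*23409)) = 63 - 7*(-8931 - (-115 + 46818)) = 63 - 7*(-8931 - 1*46703) = 63 - 7*(-8931 - 46703) = 63 - 7*(-55634) = 63 + 389438 = 389501)
a - 1*(-22571) = 389501 - 1*(-22571) = 389501 + 22571 = 412072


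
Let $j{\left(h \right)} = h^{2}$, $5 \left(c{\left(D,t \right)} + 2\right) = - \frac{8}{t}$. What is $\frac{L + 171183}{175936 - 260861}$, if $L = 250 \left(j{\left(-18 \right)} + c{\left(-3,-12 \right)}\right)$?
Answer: $- \frac{755149}{254775} \approx -2.964$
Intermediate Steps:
$c{\left(D,t \right)} = -2 - \frac{8}{5 t}$ ($c{\left(D,t \right)} = -2 + \frac{\left(-8\right) \frac{1}{t}}{5} = -2 - \frac{8}{5 t}$)
$L = \frac{241600}{3}$ ($L = 250 \left(\left(-18\right)^{2} - \left(2 + \frac{8}{5 \left(-12\right)}\right)\right) = 250 \left(324 - \frac{28}{15}\right) = 250 \cdot \frac{4832}{15} = \frac{241600}{3} \approx 80533.0$)
$\frac{L + 171183}{175936 - 260861} = \frac{\frac{241600}{3} + 171183}{175936 - 260861} = \frac{755149}{3 \left(-84925\right)} = \frac{755149}{3} \left(- \frac{1}{84925}\right) = - \frac{755149}{254775}$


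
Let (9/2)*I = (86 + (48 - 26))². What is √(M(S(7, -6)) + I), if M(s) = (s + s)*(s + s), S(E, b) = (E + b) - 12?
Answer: 2*√769 ≈ 55.462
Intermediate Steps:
S(E, b) = -12 + E + b
M(s) = 4*s² (M(s) = (2*s)*(2*s) = 4*s²)
I = 2592 (I = 2*(86 + (48 - 26))²/9 = 2*(86 + 22)²/9 = (2/9)*108² = (2/9)*11664 = 2592)
√(M(S(7, -6)) + I) = √(4*(-12 + 7 - 6)² + 2592) = √(4*(-11)² + 2592) = √(4*121 + 2592) = √(484 + 2592) = √3076 = 2*√769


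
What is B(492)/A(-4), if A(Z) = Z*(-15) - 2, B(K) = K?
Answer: 246/29 ≈ 8.4828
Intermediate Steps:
A(Z) = -2 - 15*Z (A(Z) = -15*Z - 2 = -2 - 15*Z)
B(492)/A(-4) = 492/(-2 - 15*(-4)) = 492/(-2 + 60) = 492/58 = 492*(1/58) = 246/29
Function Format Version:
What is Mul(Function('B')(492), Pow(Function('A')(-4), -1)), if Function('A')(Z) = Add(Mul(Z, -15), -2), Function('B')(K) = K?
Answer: Rational(246, 29) ≈ 8.4828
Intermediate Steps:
Function('A')(Z) = Add(-2, Mul(-15, Z)) (Function('A')(Z) = Add(Mul(-15, Z), -2) = Add(-2, Mul(-15, Z)))
Mul(Function('B')(492), Pow(Function('A')(-4), -1)) = Mul(492, Pow(Add(-2, Mul(-15, -4)), -1)) = Mul(492, Pow(Add(-2, 60), -1)) = Mul(492, Pow(58, -1)) = Mul(492, Rational(1, 58)) = Rational(246, 29)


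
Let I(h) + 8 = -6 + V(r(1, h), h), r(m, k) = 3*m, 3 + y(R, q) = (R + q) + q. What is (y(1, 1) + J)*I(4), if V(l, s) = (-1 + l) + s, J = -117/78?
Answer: 12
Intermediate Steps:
y(R, q) = -3 + R + 2*q (y(R, q) = -3 + ((R + q) + q) = -3 + (R + 2*q) = -3 + R + 2*q)
J = -3/2 (J = -117*1/78 = -3/2 ≈ -1.5000)
V(l, s) = -1 + l + s
I(h) = -12 + h (I(h) = -8 + (-6 + (-1 + 3*1 + h)) = -8 + (-6 + (-1 + 3 + h)) = -8 + (-6 + (2 + h)) = -8 + (-4 + h) = -12 + h)
(y(1, 1) + J)*I(4) = ((-3 + 1 + 2*1) - 3/2)*(-12 + 4) = ((-3 + 1 + 2) - 3/2)*(-8) = (0 - 3/2)*(-8) = -3/2*(-8) = 12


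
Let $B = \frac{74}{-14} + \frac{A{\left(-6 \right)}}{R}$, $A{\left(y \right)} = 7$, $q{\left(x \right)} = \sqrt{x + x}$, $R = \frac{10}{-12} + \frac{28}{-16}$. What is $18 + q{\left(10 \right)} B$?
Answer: $18 - \frac{3470 \sqrt{5}}{217} \approx -17.756$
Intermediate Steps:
$R = - \frac{31}{12}$ ($R = 10 \left(- \frac{1}{12}\right) + 28 \left(- \frac{1}{16}\right) = - \frac{5}{6} - \frac{7}{4} = - \frac{31}{12} \approx -2.5833$)
$q{\left(x \right)} = \sqrt{2} \sqrt{x}$ ($q{\left(x \right)} = \sqrt{2 x} = \sqrt{2} \sqrt{x}$)
$B = - \frac{1735}{217}$ ($B = \frac{74}{-14} + \frac{7}{- \frac{31}{12}} = 74 \left(- \frac{1}{14}\right) + 7 \left(- \frac{12}{31}\right) = - \frac{37}{7} - \frac{84}{31} = - \frac{1735}{217} \approx -7.9954$)
$18 + q{\left(10 \right)} B = 18 + \sqrt{2} \sqrt{10} \left(- \frac{1735}{217}\right) = 18 + 2 \sqrt{5} \left(- \frac{1735}{217}\right) = 18 - \frac{3470 \sqrt{5}}{217}$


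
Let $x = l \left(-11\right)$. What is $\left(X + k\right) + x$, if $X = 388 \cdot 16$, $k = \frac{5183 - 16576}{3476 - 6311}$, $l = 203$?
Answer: $\frac{11280518}{2835} \approx 3979.0$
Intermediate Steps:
$k = \frac{11393}{2835}$ ($k = - \frac{11393}{-2835} = \left(-11393\right) \left(- \frac{1}{2835}\right) = \frac{11393}{2835} \approx 4.0187$)
$x = -2233$ ($x = 203 \left(-11\right) = -2233$)
$X = 6208$
$\left(X + k\right) + x = \left(6208 + \frac{11393}{2835}\right) - 2233 = \frac{17611073}{2835} - 2233 = \frac{11280518}{2835}$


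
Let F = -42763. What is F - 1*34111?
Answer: -76874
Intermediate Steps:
F - 1*34111 = -42763 - 1*34111 = -42763 - 34111 = -76874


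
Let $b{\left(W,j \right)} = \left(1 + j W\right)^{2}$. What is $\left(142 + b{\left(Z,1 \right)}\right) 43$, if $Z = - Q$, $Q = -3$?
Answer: $6794$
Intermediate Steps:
$Z = 3$ ($Z = \left(-1\right) \left(-3\right) = 3$)
$b{\left(W,j \right)} = \left(1 + W j\right)^{2}$
$\left(142 + b{\left(Z,1 \right)}\right) 43 = \left(142 + \left(1 + 3 \cdot 1\right)^{2}\right) 43 = \left(142 + \left(1 + 3\right)^{2}\right) 43 = \left(142 + 4^{2}\right) 43 = \left(142 + 16\right) 43 = 158 \cdot 43 = 6794$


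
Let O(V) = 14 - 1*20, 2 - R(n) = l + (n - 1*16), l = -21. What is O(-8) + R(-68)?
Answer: 101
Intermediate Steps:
R(n) = 39 - n (R(n) = 2 - (-21 + (n - 1*16)) = 2 - (-21 + (n - 16)) = 2 - (-21 + (-16 + n)) = 2 - (-37 + n) = 2 + (37 - n) = 39 - n)
O(V) = -6 (O(V) = 14 - 20 = -6)
O(-8) + R(-68) = -6 + (39 - 1*(-68)) = -6 + (39 + 68) = -6 + 107 = 101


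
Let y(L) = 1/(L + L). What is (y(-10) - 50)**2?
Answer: 1002001/400 ≈ 2505.0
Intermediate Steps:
y(L) = 1/(2*L)
(y(-10) - 50)**2 = ((1/2)/(-10) - 50)**2 = ((1/2)*(-1/10) - 50)**2 = (-1/20 - 50)**2 = (-1001/20)**2 = 1002001/400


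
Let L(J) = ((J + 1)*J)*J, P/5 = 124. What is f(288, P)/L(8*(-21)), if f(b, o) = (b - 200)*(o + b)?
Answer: -2497/147294 ≈ -0.016952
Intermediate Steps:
P = 620 (P = 5*124 = 620)
f(b, o) = (-200 + b)*(b + o)
L(J) = J²*(1 + J) (L(J) = ((1 + J)*J)*J = (J*(1 + J))*J = J²*(1 + J))
f(288, P)/L(8*(-21)) = (288² - 200*288 - 200*620 + 288*620)/(((8*(-21))²*(1 + 8*(-21)))) = (82944 - 57600 - 124000 + 178560)/(((-168)²*(1 - 168))) = 79904/((28224*(-167))) = 79904/(-4713408) = 79904*(-1/4713408) = -2497/147294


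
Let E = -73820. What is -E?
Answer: 73820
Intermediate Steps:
-E = -1*(-73820) = 73820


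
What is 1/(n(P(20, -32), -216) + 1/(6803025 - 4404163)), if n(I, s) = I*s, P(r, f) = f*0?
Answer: 2398862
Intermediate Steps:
P(r, f) = 0
1/(n(P(20, -32), -216) + 1/(6803025 - 4404163)) = 1/(0*(-216) + 1/(6803025 - 4404163)) = 1/(0 + 1/2398862) = 1/(1/2398862) = 2398862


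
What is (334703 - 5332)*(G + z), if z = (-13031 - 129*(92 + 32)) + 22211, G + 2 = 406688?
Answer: 131705581770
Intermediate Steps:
G = 406686 (G = -2 + 406688 = 406686)
z = -6816 (z = (-13031 - 129*124) + 22211 = (-13031 - 15996) + 22211 = -29027 + 22211 = -6816)
(334703 - 5332)*(G + z) = (334703 - 5332)*(406686 - 6816) = 329371*399870 = 131705581770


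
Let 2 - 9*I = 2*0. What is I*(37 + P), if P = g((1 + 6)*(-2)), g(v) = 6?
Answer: 86/9 ≈ 9.5556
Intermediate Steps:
P = 6
I = 2/9 (I = 2/9 - 2*0/9 = 2/9 - 1/9*0 = 2/9 + 0 = 2/9 ≈ 0.22222)
I*(37 + P) = 2*(37 + 6)/9 = (2/9)*43 = 86/9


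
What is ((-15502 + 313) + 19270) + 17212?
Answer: 21293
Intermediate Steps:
((-15502 + 313) + 19270) + 17212 = (-15189 + 19270) + 17212 = 4081 + 17212 = 21293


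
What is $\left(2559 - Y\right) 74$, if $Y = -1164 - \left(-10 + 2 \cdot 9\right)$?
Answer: $276094$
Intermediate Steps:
$Y = -1172$ ($Y = -1164 - \left(-10 + 18\right) = -1164 - 8 = -1172$)
$\left(2559 - Y\right) 74 = \left(2559 - -1172\right) 74 = \left(2559 + 1172\right) 74 = 3731 \cdot 74 = 276094$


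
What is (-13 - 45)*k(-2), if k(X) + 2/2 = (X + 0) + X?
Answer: 290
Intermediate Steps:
k(X) = -1 + 2*X (k(X) = -1 + ((X + 0) + X) = -1 + (X + X) = -1 + 2*X)
(-13 - 45)*k(-2) = (-13 - 45)*(-1 + 2*(-2)) = -58*(-1 - 4) = -58*(-5) = 290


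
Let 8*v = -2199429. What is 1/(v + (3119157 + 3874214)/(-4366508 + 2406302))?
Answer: -7840824/2155694934671 ≈ -3.6373e-6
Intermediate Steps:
v = -2199429/8 (v = (1/8)*(-2199429) = -2199429/8 ≈ -2.7493e+5)
1/(v + (3119157 + 3874214)/(-4366508 + 2406302)) = 1/(-2199429/8 + (3119157 + 3874214)/(-4366508 + 2406302)) = 1/(-2199429/8 + 6993371/(-1960206)) = 1/(-2199429/8 + 6993371*(-1/1960206)) = 1/(-2199429/8 - 6993371/1960206) = 1/(-2155694934671/7840824) = -7840824/2155694934671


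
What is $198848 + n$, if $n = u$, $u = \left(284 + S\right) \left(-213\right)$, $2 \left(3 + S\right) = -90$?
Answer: $148580$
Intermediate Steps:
$S = -48$ ($S = -3 + \frac{1}{2} \left(-90\right) = -3 - 45 = -48$)
$u = -50268$ ($u = \left(284 - 48\right) \left(-213\right) = 236 \left(-213\right) = -50268$)
$n = -50268$
$198848 + n = 198848 - 50268 = 148580$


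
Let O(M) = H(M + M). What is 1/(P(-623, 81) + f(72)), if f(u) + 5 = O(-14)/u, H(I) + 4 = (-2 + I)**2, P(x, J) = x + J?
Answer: -9/4811 ≈ -0.0018707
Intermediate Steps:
P(x, J) = J + x
H(I) = -4 + (-2 + I)**2
O(M) = 2*M*(-4 + 2*M) (O(M) = (M + M)*(-4 + (M + M)) = (2*M)*(-4 + 2*M) = 2*M*(-4 + 2*M))
f(u) = -5 + 896/u (f(u) = -5 + (4*(-14)*(-2 - 14))/u = -5 + (4*(-14)*(-16))/u = -5 + 896/u)
1/(P(-623, 81) + f(72)) = 1/((81 - 623) + (-5 + 896/72)) = 1/(-542 + (-5 + 896*(1/72))) = 1/(-542 + (-5 + 112/9)) = 1/(-542 + 67/9) = 1/(-4811/9) = -9/4811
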